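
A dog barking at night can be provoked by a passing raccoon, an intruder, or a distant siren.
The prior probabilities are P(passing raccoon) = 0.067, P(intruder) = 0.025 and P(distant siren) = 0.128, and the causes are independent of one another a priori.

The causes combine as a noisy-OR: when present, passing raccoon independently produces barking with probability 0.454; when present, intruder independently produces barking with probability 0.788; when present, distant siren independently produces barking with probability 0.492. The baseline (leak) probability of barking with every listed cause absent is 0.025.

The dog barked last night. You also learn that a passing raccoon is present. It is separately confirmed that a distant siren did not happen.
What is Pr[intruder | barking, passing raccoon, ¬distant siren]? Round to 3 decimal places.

Under noisy-OR, P(barking | causes) = 1 − (1−0.025)·∏(1−qᵢ) over the active causes.
P(barking | passing raccoon, ¬distant siren) = 0.46765×0.975 + 0.887142×0.025 = 0.455959 + 0.022179 = 0.478138
Of this, 0.022179 comes from 0.887142×0.025 (the intruder=true cases).
So P(intruder | barking, passing raccoon, ¬distant siren) = 0.022179/0.478138 ≈ 0.046.

Pr[intruder | barking, passing raccoon, ¬distant siren] ≈ 0.046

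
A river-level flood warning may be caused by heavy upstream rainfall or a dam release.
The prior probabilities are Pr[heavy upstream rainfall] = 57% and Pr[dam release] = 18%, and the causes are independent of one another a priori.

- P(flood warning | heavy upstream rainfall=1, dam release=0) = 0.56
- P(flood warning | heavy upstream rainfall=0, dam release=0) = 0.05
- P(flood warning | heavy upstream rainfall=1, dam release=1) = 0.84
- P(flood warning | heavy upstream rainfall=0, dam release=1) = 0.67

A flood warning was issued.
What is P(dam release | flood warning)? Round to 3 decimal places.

P(dam release | flood warning) ≈ 0.331

Weight on dam release=true, given the evidence: 0.051858 + 0.086184 = 0.138042
Denominator P(flood warning): 0.05×0.43×0.82 + 0.67×0.43×0.18 + 0.56×0.57×0.82 + 0.84×0.57×0.18 = 0.417416
Posterior = 0.138042 / 0.417416 ≈ 0.331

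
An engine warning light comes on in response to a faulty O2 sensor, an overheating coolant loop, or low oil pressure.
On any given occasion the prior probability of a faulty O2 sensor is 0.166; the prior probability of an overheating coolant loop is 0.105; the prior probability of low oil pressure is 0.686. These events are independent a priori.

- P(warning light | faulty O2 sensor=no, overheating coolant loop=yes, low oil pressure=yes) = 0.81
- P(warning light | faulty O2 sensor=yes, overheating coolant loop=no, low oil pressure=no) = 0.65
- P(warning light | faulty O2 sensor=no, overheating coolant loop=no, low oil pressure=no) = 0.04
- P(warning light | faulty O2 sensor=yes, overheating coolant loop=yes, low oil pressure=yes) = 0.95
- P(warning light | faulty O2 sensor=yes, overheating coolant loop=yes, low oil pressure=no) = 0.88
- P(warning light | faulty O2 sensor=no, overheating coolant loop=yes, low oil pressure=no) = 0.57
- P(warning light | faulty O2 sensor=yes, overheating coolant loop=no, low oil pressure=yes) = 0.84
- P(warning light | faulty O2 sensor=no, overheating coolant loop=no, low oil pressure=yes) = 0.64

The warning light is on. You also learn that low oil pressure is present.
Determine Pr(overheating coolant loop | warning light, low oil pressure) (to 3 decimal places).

P(warning light | low oil pressure) = 0.64×0.834×0.895 + 0.81×0.834×0.105 + 0.84×0.166×0.895 + 0.95×0.166×0.105 = 0.477715 + 0.070932 + 0.124799 + 0.016559 = 0.690005
Restricting to configurations with overheating coolant loop present: 0.070932 + 0.016559 = 0.087491.
So P(overheating coolant loop | warning light, low oil pressure) = 0.087491/0.690005 ≈ 0.127.

Pr(overheating coolant loop | warning light, low oil pressure) ≈ 0.127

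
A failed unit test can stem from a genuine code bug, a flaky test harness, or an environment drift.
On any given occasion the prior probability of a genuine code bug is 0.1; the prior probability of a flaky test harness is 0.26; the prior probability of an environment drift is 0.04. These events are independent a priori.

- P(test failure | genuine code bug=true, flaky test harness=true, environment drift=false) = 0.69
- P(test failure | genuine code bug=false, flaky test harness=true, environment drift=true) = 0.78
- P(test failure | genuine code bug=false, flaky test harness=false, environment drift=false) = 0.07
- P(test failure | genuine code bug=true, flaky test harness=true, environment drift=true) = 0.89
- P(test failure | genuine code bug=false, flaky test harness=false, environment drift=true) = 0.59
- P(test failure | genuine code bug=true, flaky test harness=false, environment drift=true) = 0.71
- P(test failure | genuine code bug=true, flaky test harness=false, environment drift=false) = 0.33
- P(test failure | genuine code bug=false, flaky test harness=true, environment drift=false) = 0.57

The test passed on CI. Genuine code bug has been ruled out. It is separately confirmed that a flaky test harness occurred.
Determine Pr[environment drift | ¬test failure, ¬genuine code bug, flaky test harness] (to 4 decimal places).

P(¬test failure | ¬genuine code bug, flaky test harness) = 0.43·0.96 + 0.22·0.04 = 0.412800 + 0.008800 = 0.421600
Of this, 0.008800 comes from 0.22·0.04 (the environment drift=true cases).
So P(environment drift | ¬test failure, ¬genuine code bug, flaky test harness) = 0.008800/0.421600 ≈ 0.0209.

Pr[environment drift | ¬test failure, ¬genuine code bug, flaky test harness] ≈ 0.0209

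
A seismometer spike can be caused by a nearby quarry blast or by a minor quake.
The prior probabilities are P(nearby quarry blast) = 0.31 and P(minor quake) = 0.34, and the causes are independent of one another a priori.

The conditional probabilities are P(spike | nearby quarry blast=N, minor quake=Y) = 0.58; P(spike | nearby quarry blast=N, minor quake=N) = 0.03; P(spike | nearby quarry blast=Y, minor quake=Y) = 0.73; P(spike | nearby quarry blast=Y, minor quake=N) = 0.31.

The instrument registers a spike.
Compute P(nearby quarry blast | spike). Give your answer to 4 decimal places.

P(nearby quarry blast | spike) ≈ 0.4839

By total probability over the 4 (nearby quarry blast, minor quake) configurations:
  P(spike) = 0.03*0.69*0.66 + 0.58*0.69*0.34 + 0.31*0.31*0.66 + 0.73*0.31*0.34
        = 0.013662 + 0.136068 + 0.063426 + 0.076942 = 0.290098
The terms with nearby quarry blast present sum to 0.140368, so
  P(nearby quarry blast | spike) = 0.140368 / 0.290098 ≈ 0.4839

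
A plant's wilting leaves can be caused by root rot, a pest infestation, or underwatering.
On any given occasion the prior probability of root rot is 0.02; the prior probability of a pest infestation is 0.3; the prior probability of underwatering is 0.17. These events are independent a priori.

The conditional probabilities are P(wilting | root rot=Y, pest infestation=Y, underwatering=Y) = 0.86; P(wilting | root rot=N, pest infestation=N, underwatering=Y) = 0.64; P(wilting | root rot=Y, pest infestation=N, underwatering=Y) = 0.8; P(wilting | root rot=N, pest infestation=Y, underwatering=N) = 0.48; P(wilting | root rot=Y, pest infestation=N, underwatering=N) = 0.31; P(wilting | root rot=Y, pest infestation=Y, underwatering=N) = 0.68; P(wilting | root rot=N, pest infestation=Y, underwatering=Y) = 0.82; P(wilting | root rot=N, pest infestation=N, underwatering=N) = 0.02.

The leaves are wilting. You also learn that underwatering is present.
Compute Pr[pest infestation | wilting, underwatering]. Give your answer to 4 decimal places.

Sum P(wilting|·) weighted by the priors over the 4 (root rot, pest infestation) configurations:
  P(wilting | underwatering) = 0.64×0.98×0.7 + 0.82×0.98×0.3 + 0.8×0.02×0.7 + 0.86×0.02×0.3
        = 0.439040 + 0.241080 + 0.011200 + 0.005160 = 0.696480
Keeping only the pest infestation-present terms gives 0.246240, so
  P(pest infestation | wilting, underwatering) = 0.246240 / 0.696480 ≈ 0.3535

Pr[pest infestation | wilting, underwatering] ≈ 0.3535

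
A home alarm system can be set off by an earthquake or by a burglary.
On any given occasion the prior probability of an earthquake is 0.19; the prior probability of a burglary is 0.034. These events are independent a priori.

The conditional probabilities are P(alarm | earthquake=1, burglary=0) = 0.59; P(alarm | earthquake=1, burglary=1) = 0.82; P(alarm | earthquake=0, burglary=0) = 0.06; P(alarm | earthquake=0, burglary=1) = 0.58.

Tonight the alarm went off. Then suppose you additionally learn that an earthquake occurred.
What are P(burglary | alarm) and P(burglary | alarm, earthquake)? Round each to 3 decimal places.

Sum P(alarm|·) weighted by the priors over the 4 (earthquake, burglary) configurations:
  P(alarm) = 0.06·0.81·0.966 + 0.58·0.81·0.034 + 0.59·0.19·0.966 + 0.82·0.19·0.034
        = 0.046948 + 0.015973 + 0.108289 + 0.005297 = 0.176507
Keeping only the burglary-present terms gives 0.021270, so
  P(burglary | alarm) = 0.021270 / 0.176507 ≈ 0.121

With the extra evidence:
P(alarm | earthquake) = 0.59·0.966 + 0.82·0.034 = 0.569940 + 0.027880 = 0.597820
Restricting to configurations with burglary present: 0.82·0.034 = 0.027880.
So P(burglary | alarm, earthquake) = 0.027880/0.597820 ≈ 0.047.

P(burglary | alarm) ≈ 0.121; P(burglary | alarm, earthquake) ≈ 0.047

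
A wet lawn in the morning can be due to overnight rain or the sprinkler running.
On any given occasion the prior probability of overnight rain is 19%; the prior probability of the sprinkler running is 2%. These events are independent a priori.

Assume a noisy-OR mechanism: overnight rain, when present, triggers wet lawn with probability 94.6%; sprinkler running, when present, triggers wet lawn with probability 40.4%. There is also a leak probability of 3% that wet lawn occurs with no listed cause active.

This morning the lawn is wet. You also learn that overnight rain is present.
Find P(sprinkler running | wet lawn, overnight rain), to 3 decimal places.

P(sprinkler running | wet lawn, overnight rain) ≈ 0.020

Under noisy-OR, P(wet lawn | causes) = 1 − (1−0.03)·∏(1−qᵢ) over the active causes.
Sum P(wet lawn|·) weighted by the priors over both values of sprinkler running:
  P(wet lawn | overnight rain) = 0.94762·0.98 + 0.968782·0.02
        = 0.928668 + 0.019376 = 0.948044
The terms with sprinkler running present sum to 0.019376, so
  P(sprinkler running | wet lawn, overnight rain) = 0.019376 / 0.948044 ≈ 0.020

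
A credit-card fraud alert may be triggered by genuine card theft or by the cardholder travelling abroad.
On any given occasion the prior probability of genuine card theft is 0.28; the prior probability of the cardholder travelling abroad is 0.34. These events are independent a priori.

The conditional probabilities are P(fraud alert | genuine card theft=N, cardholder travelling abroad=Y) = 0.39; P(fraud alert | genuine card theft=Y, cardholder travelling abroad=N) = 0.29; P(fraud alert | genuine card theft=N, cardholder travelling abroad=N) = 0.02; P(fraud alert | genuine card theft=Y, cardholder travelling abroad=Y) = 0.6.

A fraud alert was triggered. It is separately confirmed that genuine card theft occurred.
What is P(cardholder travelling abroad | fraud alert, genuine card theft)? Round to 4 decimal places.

P(cardholder travelling abroad | fraud alert, genuine card theft) ≈ 0.5159

Enumerate both values of cardholder travelling abroad and weight by the priors:
  P(fraud alert | genuine card theft) = 0.29×0.66 + 0.6×0.34
        = 0.191400 + 0.204000 = 0.395400
Configurations with cardholder travelling abroad contribute 0.204000, so
  P(cardholder travelling abroad | fraud alert, genuine card theft) = 0.204000 / 0.395400 ≈ 0.5159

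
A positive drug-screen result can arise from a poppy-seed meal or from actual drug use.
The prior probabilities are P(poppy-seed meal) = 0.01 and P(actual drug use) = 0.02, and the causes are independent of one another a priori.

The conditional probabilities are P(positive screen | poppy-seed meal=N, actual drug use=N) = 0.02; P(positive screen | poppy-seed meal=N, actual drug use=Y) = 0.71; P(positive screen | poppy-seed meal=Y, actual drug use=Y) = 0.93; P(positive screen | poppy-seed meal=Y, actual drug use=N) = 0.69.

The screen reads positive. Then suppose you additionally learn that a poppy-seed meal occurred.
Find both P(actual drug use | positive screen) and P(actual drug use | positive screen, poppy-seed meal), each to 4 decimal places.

Numerator (weight on configurations with actual drug use): 0.014058 + 0.000186 = 0.014244
Denominator P(positive screen): 0.02×0.99×0.98 + 0.71×0.99×0.02 + 0.69×0.01×0.98 + 0.93×0.01×0.02 = 0.040410
P(actual drug use | positive screen) = 0.014244/0.040410 ≈ 0.3525

With the extra evidence:
P(positive screen | poppy-seed meal) = 0.69·0.98 + 0.93·0.02 = 0.676200 + 0.018600 = 0.694800
The actual drug use-present share is 0.93·0.02 = 0.018600.
P(actual drug use | positive screen, poppy-seed meal) = 0.018600 / 0.694800 ≈ 0.0268

P(actual drug use | positive screen) ≈ 0.3525; P(actual drug use | positive screen, poppy-seed meal) ≈ 0.0268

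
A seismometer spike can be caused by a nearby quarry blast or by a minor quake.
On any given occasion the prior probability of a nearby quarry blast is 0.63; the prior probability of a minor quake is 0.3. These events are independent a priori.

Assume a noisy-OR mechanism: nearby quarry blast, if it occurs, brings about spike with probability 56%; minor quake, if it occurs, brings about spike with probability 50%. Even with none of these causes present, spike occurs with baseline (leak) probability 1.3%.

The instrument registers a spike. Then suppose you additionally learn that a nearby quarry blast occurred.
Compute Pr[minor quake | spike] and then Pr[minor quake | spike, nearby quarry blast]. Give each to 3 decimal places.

Pr[minor quake | spike] ≈ 0.447; Pr[minor quake | spike, nearby quarry blast] ≈ 0.372

Under noisy-OR, P(spike | causes) = 1 − (1−0.013)·∏(1−qᵢ) over the active causes.
Numerator (weight on configurations with minor quake): 0.056221 + 0.147961 = 0.204182
The normalizing constant is 0.013·0.37·0.7 + 0.5065·0.37·0.3 + 0.56572·0.63·0.7 + 0.78286·0.63·0.3 = 0.457032
P(minor quake | spike) = 0.204182/0.457032 ≈ 0.447

Now condition on the additional information:
Sum P(spike|·) weighted by the priors over both values of minor quake:
  P(spike | nearby quarry blast) = 0.56572×0.7 + 0.78286×0.3
        = 0.396004 + 0.234858 = 0.630862
The terms with minor quake present sum to 0.234858, so
  P(minor quake | spike, nearby quarry blast) = 0.234858 / 0.630862 ≈ 0.372
The drop from 0.447 to 0.372 is the explaining-away (discounting) effect.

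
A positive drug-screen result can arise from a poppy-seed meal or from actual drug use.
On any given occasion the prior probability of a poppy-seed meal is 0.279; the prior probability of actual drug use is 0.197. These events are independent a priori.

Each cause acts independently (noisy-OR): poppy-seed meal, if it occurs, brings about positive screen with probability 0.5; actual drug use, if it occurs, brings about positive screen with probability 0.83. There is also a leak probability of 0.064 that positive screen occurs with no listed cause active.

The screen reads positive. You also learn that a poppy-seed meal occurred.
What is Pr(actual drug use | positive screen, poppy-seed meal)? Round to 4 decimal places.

Pr(actual drug use | positive screen, poppy-seed meal) ≈ 0.2980

Under noisy-OR, P(positive screen | causes) = 1 − (1−0.064)·∏(1−qᵢ) over the active causes.
Numerator (weight on configurations with actual drug use): 0.92044·0.197 = 0.181327
The normalizing constant is 0.532·0.803 + 0.92044·0.197 = 0.608523
P(actual drug use | positive screen, poppy-seed meal) = 0.181327/0.608523 ≈ 0.2980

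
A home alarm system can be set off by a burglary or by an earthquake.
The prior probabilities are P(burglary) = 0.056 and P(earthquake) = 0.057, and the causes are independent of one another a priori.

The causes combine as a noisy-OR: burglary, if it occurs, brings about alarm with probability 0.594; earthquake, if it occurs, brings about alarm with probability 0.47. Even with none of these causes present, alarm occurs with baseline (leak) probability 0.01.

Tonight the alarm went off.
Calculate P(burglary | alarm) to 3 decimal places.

Under noisy-OR, P(alarm | causes) = 1 − (1−0.01)·∏(1−qᵢ) over the active causes.
Numerator (weight on configurations with burglary): 0.031582 + 0.002512 = 0.034094
The normalizing constant is 0.01×0.944×0.943 + 0.4753×0.944×0.057 + 0.59806×0.056×0.943 + 0.786972×0.056×0.057 = 0.068571
P(burglary | alarm) = 0.034094/0.068571 ≈ 0.497

P(burglary | alarm) ≈ 0.497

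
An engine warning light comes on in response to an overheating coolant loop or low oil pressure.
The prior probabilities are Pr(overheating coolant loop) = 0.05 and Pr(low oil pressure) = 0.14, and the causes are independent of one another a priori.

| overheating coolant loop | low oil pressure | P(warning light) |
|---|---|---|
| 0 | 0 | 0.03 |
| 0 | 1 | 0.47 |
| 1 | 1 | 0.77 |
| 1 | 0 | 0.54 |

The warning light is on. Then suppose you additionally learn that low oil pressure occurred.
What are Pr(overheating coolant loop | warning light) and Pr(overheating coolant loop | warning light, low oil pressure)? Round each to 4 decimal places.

Numerator (weight on configurations with overheating coolant loop): 0.023220 + 0.005390 = 0.028610
Denominator P(warning light): 0.03×0.95×0.86 + 0.47×0.95×0.14 + 0.54×0.05×0.86 + 0.77×0.05×0.14 = 0.115630
Posterior = 0.028610 / 0.115630 ≈ 0.2474

With the extra evidence:
Sum P(warning light|·) weighted by the priors over both values of overheating coolant loop:
  P(warning light | low oil pressure) = 0.47·0.95 + 0.77·0.05
        = 0.446500 + 0.038500 = 0.485000
Configurations with overheating coolant loop contribute 0.038500, so
  P(overheating coolant loop | warning light, low oil pressure) = 0.038500 / 0.485000 ≈ 0.0794
— low oil pressure explains away the evidence for overheating coolant loop.

Pr(overheating coolant loop | warning light) ≈ 0.2474; Pr(overheating coolant loop | warning light, low oil pressure) ≈ 0.0794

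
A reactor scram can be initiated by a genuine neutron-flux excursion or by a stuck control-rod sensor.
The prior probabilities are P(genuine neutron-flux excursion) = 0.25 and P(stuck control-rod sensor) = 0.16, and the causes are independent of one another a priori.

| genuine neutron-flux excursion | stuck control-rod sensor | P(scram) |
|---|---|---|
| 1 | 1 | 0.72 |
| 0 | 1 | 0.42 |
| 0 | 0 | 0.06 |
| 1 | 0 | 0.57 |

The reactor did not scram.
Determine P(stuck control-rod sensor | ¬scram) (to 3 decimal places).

P(stuck control-rod sensor | ¬scram) ≈ 0.106

Weight on stuck control-rod sensor=true, given the evidence: 0.069600 + 0.011200 = 0.080800
Denominator P(¬scram): 0.94*0.75*0.84 + 0.58*0.75*0.16 + 0.43*0.25*0.84 + 0.28*0.25*0.16 = 0.763300
P(stuck control-rod sensor | ¬scram) = 0.080800/0.763300 ≈ 0.106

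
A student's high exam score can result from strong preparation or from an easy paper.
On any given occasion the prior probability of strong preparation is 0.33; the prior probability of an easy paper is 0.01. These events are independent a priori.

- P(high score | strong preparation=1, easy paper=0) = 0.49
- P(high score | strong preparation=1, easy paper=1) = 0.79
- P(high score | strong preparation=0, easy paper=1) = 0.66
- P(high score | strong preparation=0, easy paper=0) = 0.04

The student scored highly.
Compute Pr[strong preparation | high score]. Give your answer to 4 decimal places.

Numerator (weight on configurations with strong preparation): 0.160083 + 0.002607 = 0.162690
The normalizing constant is 0.04*0.67*0.99 + 0.66*0.67*0.01 + 0.49*0.33*0.99 + 0.79*0.33*0.01 = 0.193644
Posterior = 0.162690 / 0.193644 ≈ 0.8401

Pr[strong preparation | high score] ≈ 0.8401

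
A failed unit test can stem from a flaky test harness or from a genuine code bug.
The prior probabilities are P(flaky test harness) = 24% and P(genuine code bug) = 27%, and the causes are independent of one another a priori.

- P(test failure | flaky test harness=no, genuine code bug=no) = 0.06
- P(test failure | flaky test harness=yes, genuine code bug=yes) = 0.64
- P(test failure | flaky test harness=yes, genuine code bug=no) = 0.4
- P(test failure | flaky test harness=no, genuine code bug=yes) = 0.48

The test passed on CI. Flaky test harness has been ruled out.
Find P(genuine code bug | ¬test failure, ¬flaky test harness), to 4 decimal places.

P(genuine code bug | ¬test failure, ¬flaky test harness) ≈ 0.1699

Sum P(¬test failure|·) weighted by the priors over both values of genuine code bug:
  P(¬test failure | ¬flaky test harness) = 0.94*0.73 + 0.52*0.27
        = 0.686200 + 0.140400 = 0.826600
The terms with genuine code bug present sum to 0.140400, so
  P(genuine code bug | ¬test failure, ¬flaky test harness) = 0.140400 / 0.826600 ≈ 0.1699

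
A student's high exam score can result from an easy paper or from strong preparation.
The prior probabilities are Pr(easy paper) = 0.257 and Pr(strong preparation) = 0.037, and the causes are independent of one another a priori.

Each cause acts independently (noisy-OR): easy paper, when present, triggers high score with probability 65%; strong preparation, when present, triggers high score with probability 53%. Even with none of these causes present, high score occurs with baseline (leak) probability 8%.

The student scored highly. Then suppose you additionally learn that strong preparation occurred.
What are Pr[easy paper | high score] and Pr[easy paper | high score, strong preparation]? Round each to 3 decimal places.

Pr[easy paper | high score] ≈ 0.707; Pr[easy paper | high score, strong preparation] ≈ 0.341

Under noisy-OR, P(high score | causes) = 1 − (1−0.08)·∏(1−qᵢ) over the active causes.
For the numerator, keep only easy paper=true terms: 0.167799 + 0.008070 = 0.175869
Denominator P(high score): 0.08*0.743*0.963 + 0.5676*0.743*0.037 + 0.678*0.257*0.963 + 0.84866*0.257*0.037 = 0.248714
Posterior = 0.175869 / 0.248714 ≈ 0.707

Now condition on the additional information:
Weight on easy paper=true, given the evidence: 0.84866·0.257 = 0.218106
Normalizer over all consistent configurations: 0.5676·0.743 + 0.84866·0.257 = 0.639833
P(easy paper | high score, strong preparation) = 0.218106/0.639833 ≈ 0.341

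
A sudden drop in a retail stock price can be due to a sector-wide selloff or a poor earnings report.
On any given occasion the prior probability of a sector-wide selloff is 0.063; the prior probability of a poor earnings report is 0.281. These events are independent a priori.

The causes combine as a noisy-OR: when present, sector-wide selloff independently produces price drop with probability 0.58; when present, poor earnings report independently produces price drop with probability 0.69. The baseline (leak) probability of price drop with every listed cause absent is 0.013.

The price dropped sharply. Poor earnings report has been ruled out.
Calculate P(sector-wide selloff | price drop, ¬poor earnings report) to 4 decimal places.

Under noisy-OR, P(price drop | causes) = 1 − (1−0.013)·∏(1−qᵢ) over the active causes.
Enumerate both values of sector-wide selloff and weight by the priors:
  P(price drop | ¬poor earnings report) = 0.013·0.937 + 0.58546·0.063
        = 0.012181 + 0.036884 = 0.049065
The terms with sector-wide selloff present sum to 0.036884, so
  P(sector-wide selloff | price drop, ¬poor earnings report) = 0.036884 / 0.049065 ≈ 0.7517

P(sector-wide selloff | price drop, ¬poor earnings report) ≈ 0.7517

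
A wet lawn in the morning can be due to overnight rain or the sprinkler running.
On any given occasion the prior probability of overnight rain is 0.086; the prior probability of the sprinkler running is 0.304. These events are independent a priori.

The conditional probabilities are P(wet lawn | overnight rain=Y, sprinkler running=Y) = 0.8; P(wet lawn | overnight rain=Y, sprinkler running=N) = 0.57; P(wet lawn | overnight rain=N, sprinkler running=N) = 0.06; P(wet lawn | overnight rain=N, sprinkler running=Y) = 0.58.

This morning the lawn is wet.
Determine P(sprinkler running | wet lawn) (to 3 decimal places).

P(wet lawn) = 0.06×0.914×0.696 + 0.58×0.914×0.304 + 0.57×0.086×0.696 + 0.8×0.086×0.304 = 0.038169 + 0.161156 + 0.034118 + 0.020915 = 0.254358
Of this, 0.182071 comes from 0.161156 + 0.020915 (the sprinkler running=true cases).
P(sprinkler running | wet lawn) = 0.182071 / 0.254358 ≈ 0.716

P(sprinkler running | wet lawn) ≈ 0.716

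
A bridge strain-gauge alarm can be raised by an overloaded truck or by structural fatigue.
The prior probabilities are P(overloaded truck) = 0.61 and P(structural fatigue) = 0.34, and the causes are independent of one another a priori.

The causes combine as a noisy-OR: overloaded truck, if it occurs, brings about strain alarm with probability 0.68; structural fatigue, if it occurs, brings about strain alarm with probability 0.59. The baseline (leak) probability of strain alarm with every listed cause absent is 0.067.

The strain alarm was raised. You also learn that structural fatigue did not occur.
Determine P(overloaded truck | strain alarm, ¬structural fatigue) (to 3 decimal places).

P(overloaded truck | strain alarm, ¬structural fatigue) ≈ 0.942

Under noisy-OR, P(strain alarm | causes) = 1 − (1−0.067)·∏(1−qᵢ) over the active causes.
By total probability over both values of overloaded truck:
  P(strain alarm | ¬structural fatigue) = 0.067*0.39 + 0.70144*0.61
        = 0.026130 + 0.427878 = 0.454008
The terms with overloaded truck present sum to 0.427878, so
  P(overloaded truck | strain alarm, ¬structural fatigue) = 0.427878 / 0.454008 ≈ 0.942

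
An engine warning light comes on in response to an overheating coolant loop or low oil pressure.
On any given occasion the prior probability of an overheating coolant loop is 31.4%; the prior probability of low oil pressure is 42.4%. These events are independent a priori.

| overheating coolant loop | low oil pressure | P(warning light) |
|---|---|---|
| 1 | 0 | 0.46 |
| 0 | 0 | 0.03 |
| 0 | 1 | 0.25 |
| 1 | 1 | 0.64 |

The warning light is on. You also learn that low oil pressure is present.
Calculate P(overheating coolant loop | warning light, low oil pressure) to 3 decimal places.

P(overheating coolant loop | warning light, low oil pressure) ≈ 0.540

Sum P(warning light|·) weighted by the priors over both values of overheating coolant loop:
  P(warning light | low oil pressure) = 0.25*0.686 + 0.64*0.314
        = 0.171500 + 0.200960 = 0.372460
The terms with overheating coolant loop present sum to 0.200960, so
  P(overheating coolant loop | warning light, low oil pressure) = 0.200960 / 0.372460 ≈ 0.540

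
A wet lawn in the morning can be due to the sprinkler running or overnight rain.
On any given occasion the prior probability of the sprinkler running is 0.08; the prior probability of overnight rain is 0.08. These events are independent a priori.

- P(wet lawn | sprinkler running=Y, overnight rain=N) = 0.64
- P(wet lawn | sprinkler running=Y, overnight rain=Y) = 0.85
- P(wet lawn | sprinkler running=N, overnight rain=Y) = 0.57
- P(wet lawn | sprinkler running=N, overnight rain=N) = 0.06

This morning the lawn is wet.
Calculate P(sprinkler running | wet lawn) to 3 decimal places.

Weight on sprinkler running=true, given the evidence: 0.047104 + 0.005440 = 0.052544
Normalizer over all consistent configurations: 0.06×0.92×0.92 + 0.57×0.92×0.08 + 0.64×0.08×0.92 + 0.85×0.08×0.08 = 0.145280
Posterior = 0.052544 / 0.145280 ≈ 0.362

P(sprinkler running | wet lawn) ≈ 0.362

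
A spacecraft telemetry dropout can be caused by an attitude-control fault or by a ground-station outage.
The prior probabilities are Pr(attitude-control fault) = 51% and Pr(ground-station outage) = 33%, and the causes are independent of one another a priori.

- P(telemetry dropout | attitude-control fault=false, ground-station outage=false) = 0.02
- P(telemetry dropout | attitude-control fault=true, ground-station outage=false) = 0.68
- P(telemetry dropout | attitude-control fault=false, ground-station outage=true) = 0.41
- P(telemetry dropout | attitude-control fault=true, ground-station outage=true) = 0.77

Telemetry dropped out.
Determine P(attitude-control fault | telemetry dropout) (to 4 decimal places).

P(attitude-control fault | telemetry dropout) ≈ 0.8324

By total probability over the 4 (attitude-control fault, ground-station outage) configurations:
  P(telemetry dropout) = 0.02×0.49×0.67 + 0.41×0.49×0.33 + 0.68×0.51×0.67 + 0.77×0.51×0.33
        = 0.006566 + 0.066297 + 0.232356 + 0.129591 = 0.434810
Keeping only the attitude-control fault-present terms gives 0.361947, so
  P(attitude-control fault | telemetry dropout) = 0.361947 / 0.434810 ≈ 0.8324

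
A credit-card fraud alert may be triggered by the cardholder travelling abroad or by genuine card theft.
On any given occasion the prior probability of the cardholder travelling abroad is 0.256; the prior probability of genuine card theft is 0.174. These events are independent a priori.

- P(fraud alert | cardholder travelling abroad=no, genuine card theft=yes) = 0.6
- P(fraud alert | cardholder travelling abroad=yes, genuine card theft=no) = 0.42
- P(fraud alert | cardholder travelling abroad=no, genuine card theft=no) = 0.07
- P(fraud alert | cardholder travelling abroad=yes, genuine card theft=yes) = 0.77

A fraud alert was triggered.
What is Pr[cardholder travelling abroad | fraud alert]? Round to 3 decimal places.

By total probability over the 4 (cardholder travelling abroad, genuine card theft) configurations:
  P(fraud alert) = 0.07×0.744×0.826 + 0.6×0.744×0.174 + 0.42×0.256×0.826 + 0.77×0.256×0.174
        = 0.043018 + 0.077674 + 0.088812 + 0.034299 = 0.243803
Configurations with cardholder travelling abroad contribute 0.123111, so
  P(cardholder travelling abroad | fraud alert) = 0.123111 / 0.243803 ≈ 0.505

Pr[cardholder travelling abroad | fraud alert] ≈ 0.505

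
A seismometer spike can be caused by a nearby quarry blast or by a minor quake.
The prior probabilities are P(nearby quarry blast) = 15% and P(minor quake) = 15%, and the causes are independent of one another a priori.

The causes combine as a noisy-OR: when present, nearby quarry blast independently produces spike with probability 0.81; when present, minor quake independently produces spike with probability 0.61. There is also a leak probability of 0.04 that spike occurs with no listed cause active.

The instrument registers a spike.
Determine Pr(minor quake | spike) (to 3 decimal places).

Pr(minor quake | spike) ≈ 0.431

Under noisy-OR, P(spike | causes) = 1 − (1−0.04)·∏(1−qᵢ) over the active causes.
Sum P(spike|·) weighted by the priors over the 4 (nearby quarry blast, minor quake) configurations:
  P(spike) = 0.04*0.85*0.85 + 0.6256*0.85*0.15 + 0.8176*0.15*0.85 + 0.928864*0.15*0.15
        = 0.028900 + 0.079764 + 0.104244 + 0.020899 = 0.233807
Keeping only the minor quake-present terms gives 0.100663, so
  P(minor quake | spike) = 0.100663 / 0.233807 ≈ 0.431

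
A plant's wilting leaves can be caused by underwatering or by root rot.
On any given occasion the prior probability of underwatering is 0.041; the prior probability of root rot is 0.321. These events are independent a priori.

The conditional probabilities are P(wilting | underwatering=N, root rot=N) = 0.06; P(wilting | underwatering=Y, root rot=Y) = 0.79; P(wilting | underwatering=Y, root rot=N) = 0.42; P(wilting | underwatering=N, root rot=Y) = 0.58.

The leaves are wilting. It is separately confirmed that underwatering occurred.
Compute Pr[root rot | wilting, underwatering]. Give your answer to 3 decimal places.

Pr[root rot | wilting, underwatering] ≈ 0.471

P(wilting | underwatering) = 0.42×0.679 + 0.79×0.321 = 0.285180 + 0.253590 = 0.538770
Restricting to configurations with root rot present: 0.79×0.321 = 0.253590.
P(root rot | wilting, underwatering) = 0.253590 / 0.538770 ≈ 0.471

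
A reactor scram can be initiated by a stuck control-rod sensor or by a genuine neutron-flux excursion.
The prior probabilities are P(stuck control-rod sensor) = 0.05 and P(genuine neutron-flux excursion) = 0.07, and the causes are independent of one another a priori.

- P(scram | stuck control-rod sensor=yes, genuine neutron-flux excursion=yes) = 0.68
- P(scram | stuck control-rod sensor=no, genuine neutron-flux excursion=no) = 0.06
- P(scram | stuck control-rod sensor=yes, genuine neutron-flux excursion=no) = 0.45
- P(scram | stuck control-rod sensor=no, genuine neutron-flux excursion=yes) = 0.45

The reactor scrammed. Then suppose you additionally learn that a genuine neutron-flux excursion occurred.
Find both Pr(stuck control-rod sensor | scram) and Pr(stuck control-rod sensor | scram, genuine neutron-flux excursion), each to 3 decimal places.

Weight on stuck control-rod sensor=true, given the evidence: 0.020925 + 0.002380 = 0.023305
The normalizing constant is 0.06×0.95×0.93 + 0.45×0.95×0.07 + 0.45×0.05×0.93 + 0.68×0.05×0.07 = 0.106240
Posterior = 0.023305 / 0.106240 ≈ 0.219

Now condition on the additional information:
Weight on stuck control-rod sensor=true, given the evidence: 0.68*0.05 = 0.034000
The normalizing constant is 0.45*0.95 + 0.68*0.05 = 0.461500
Posterior = 0.034000 / 0.461500 ≈ 0.074
— genuine neutron-flux excursion explains away the evidence for stuck control-rod sensor.

Pr(stuck control-rod sensor | scram) ≈ 0.219; Pr(stuck control-rod sensor | scram, genuine neutron-flux excursion) ≈ 0.074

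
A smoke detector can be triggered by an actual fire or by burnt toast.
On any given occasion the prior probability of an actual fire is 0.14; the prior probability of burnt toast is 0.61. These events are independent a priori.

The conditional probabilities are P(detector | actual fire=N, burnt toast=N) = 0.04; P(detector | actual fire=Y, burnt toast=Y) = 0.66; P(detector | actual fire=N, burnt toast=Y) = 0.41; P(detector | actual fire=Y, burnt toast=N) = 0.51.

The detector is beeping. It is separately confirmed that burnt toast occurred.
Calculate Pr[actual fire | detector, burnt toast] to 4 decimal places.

Pr[actual fire | detector, burnt toast] ≈ 0.2076

P(detector | burnt toast) = 0.41×0.86 + 0.66×0.14 = 0.352600 + 0.092400 = 0.445000
Of this, 0.092400 comes from 0.66×0.14 (the actual fire=true cases).
Hence the posterior is 0.092400/0.445000 ≈ 0.2076.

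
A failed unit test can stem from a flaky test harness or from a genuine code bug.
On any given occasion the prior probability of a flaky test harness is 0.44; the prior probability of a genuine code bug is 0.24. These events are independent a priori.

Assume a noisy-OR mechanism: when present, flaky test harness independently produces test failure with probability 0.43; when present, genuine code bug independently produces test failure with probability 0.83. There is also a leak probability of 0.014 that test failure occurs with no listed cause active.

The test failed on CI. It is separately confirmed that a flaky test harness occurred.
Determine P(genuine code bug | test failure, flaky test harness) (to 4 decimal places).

P(genuine code bug | test failure, flaky test harness) ≈ 0.3947

Under noisy-OR, P(test failure | causes) = 1 − (1−0.014)·∏(1−qᵢ) over the active causes.
Sum P(test failure|·) weighted by the priors over both values of genuine code bug:
  P(test failure | flaky test harness) = 0.43798×0.76 + 0.904457×0.24
        = 0.332865 + 0.217070 = 0.549935
Keeping only the genuine code bug-present terms gives 0.217070, so
  P(genuine code bug | test failure, flaky test harness) = 0.217070 / 0.549935 ≈ 0.3947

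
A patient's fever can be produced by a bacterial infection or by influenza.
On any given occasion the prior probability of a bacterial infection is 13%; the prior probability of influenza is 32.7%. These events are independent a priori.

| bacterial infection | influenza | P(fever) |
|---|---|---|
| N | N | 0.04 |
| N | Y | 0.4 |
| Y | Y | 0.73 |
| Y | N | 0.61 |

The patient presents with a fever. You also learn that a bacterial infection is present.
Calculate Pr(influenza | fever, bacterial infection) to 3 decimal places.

Pr(influenza | fever, bacterial infection) ≈ 0.368

Sum P(fever|·) weighted by the priors over both values of influenza:
  P(fever | bacterial infection) = 0.61*0.673 + 0.73*0.327
        = 0.410530 + 0.238710 = 0.649240
Configurations with influenza contribute 0.238710, so
  P(influenza | fever, bacterial infection) = 0.238710 / 0.649240 ≈ 0.368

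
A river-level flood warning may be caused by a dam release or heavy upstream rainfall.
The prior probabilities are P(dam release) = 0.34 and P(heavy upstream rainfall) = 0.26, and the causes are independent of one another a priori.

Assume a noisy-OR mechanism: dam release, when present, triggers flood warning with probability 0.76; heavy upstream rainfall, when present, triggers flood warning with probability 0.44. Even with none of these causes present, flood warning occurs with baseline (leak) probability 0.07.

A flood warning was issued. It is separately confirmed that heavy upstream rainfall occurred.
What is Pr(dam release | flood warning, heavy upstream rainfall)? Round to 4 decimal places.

Pr(dam release | flood warning, heavy upstream rainfall) ≈ 0.4847

Under noisy-OR, P(flood warning | causes) = 1 − (1−0.07)·∏(1−qᵢ) over the active causes.
Weight on dam release=true, given the evidence: 0.875008*0.34 = 0.297503
Normalizer over all consistent configurations: 0.4792*0.66 + 0.875008*0.34 = 0.613775
P(dam release | flood warning, heavy upstream rainfall) = 0.297503/0.613775 ≈ 0.4847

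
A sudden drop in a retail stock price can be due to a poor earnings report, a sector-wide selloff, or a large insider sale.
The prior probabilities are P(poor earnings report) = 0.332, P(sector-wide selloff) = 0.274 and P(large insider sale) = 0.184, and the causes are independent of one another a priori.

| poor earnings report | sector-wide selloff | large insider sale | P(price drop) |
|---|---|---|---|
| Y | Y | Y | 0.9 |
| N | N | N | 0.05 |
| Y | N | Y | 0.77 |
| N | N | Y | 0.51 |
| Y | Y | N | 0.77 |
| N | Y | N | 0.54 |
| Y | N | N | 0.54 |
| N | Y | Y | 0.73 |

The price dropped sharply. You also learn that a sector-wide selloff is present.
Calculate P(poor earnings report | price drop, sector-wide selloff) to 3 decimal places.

P(poor earnings report | price drop, sector-wide selloff) ≈ 0.407

For the numerator, keep only poor earnings report=true terms: 0.208602 + 0.054979 = 0.263581
The normalizing constant is 0.54×0.668×0.816 + 0.73×0.668×0.184 + 0.77×0.332×0.816 + 0.9×0.332×0.184 = 0.647655
P(poor earnings report | price drop, sector-wide selloff) = 0.263581/0.647655 ≈ 0.407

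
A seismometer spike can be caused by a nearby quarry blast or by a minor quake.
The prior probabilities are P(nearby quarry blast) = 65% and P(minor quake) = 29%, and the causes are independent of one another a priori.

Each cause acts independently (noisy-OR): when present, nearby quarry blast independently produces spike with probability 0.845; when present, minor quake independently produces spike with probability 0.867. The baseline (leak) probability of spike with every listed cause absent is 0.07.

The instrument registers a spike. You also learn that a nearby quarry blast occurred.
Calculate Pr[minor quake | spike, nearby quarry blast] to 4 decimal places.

Pr[minor quake | spike, nearby quarry blast] ≈ 0.3188

Under noisy-OR, P(spike | causes) = 1 − (1−0.07)·∏(1−qᵢ) over the active causes.
Sum P(spike|·) weighted by the priors over both values of minor quake:
  P(spike | nearby quarry blast) = 0.85585*0.71 + 0.980828*0.29
        = 0.607653 + 0.284440 = 0.892093
Keeping only the minor quake-present terms gives 0.284440, so
  P(minor quake | spike, nearby quarry blast) = 0.284440 / 0.892093 ≈ 0.3188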